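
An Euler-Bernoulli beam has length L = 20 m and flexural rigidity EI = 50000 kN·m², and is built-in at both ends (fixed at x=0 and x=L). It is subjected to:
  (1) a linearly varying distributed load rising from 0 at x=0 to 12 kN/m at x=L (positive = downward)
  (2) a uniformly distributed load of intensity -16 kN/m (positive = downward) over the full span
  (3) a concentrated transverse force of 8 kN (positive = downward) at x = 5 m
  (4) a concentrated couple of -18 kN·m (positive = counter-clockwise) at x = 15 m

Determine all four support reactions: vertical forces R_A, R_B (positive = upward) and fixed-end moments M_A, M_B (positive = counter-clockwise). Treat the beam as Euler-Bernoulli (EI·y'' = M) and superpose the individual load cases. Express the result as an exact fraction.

Load 1 — triangular load w₀=12 kN/m (0→w₀ over full span):
  R_A = 3w₀L/20 = 3·12·20/20 = 36 kN
  M_A = w₀L²/30 = 12·20²/30 = 160 kN·m
  R_B = 7w₀L/20 = 7·12·20/20 = 84 kN
  M_B = -w₀L²/20 = -12·20²/20 = -240 kN·m
Load 2 — uniform load w=-16 kN/m over full span:
  R_A = wL/2 = (-16)·20/2 = -160 kN
  M_A = wL²/12 = (-16)·20²/12 = -1600/3 kN·m
  R_B = wL/2 = (-16)·20/2 = -160 kN
  M_B = -wL²/12 = -(-16)·20²/12 = 1600/3 kN·m
Load 3 — point force P=8 kN at a=5 m (b=L-a=15):
  R_A = Pb²(3a+b)/L³ = 8·15²·(3·5+15)/20³ = 27/4 kN
  M_A = Pab²/L² = 8·5·15²/20² = 45/2 kN·m
  R_B = Pa²(a+3b)/L³ = 8·5²·(5+3·15)/20³ = 5/4 kN
  M_B = -Pa²b/L² = -8·5²·15/20² = -15/2 kN·m
Load 4 — applied couple M₀=-18 kN·m at a=15 m (b=L-a=5):
  R_A = 6M₀ab/L³ = 6·(-18)·15·5/20³ = -81/80 kN
  M_A = M₀b(2a-b)/L² = (-18)·5·(2·15-5)/20² = -45/8 kN·m
  R_B = -6M₀ab/L³ = -6·(-18)·15·5/20³ = 81/80 kN
  M_B = M₀a(2b-a)/L² = (-18)·15·(2·5-15)/20² = 27/8 kN·m
Superposition: R_A = -9461/80 kN, M_A = -8555/24 kN·m, R_B = -5899/80 kN, M_B = 6941/24 kN·m

R_A = -9461/80 kN, M_A = -8555/24 kN·m, R_B = -5899/80 kN, M_B = 6941/24 kN·m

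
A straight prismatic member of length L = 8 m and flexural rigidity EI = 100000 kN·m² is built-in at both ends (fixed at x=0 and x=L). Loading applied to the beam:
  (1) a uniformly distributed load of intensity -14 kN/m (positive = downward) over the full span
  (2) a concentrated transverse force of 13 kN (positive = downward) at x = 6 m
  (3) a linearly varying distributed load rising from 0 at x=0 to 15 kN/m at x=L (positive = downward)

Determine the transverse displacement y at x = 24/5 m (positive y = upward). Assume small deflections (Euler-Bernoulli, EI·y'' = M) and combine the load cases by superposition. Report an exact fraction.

Load 1 — uniform load w=-14 kN/m over full span:
  y_1 = -wx²(L-x)²/(24EI) = -(-14)·(24/5)²·(8-(24/5))²/(24·100000) = 2688/1953125 m
Load 2 — point force P=13 kN at a=6 m (b=L-a=2):
  y_2 = -Pb²x²(3aL-(3a+b)x)/(6L³EI)  [x≤a] = -13·2²·(24/5)²·(3·6·8-(3·6+2)·(24/5))/(6·8³·100000) = -117/625000 m
Load 3 — triangular load w₀=15 kN/m (0→w₀ over full span):
  y_3 = -w₀x²(L-x)²(x+2L)/(120LEI) = -15·(24/5)²·(8-(24/5))²·((24/5)+2·8)/(120·8·100000) = -7488/9765625 m
Superposition: y = Σ y_i = 32991/78125000 m ≈ 0.000422 m

y(24/5) = 32991/78125000 m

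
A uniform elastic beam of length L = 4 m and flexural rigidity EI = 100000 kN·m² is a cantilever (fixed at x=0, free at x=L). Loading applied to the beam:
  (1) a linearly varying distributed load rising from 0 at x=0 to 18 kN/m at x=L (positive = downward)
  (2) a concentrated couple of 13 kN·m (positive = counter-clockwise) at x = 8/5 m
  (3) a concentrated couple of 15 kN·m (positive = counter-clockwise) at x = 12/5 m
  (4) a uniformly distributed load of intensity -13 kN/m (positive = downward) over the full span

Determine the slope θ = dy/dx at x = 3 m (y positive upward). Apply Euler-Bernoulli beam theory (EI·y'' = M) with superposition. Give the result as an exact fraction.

Load 1 — triangular load w₀=18 kN/m (0→w₀ over full span):
  θ_1 = (w₀Lx²/4-w₀L²x/3-w₀x⁴/(24L))/EI = (18·4·3²/4-18·4²·3/3-18·3⁴/(24·4))/100000 = -2259/1600000 rad
Load 2 — applied couple M₀=13 kN·m at a=8/5 m (b=L-a=12/5):
  θ_2 = M₀a/EI  [x>a] = 13·(8/5)/100000 = 13/62500 rad
Load 3 — applied couple M₀=15 kN·m at a=12/5 m (b=L-a=8/5):
  θ_3 = M₀a/EI  [x>a] = 15·(12/5)/100000 = 9/25000 rad
Load 4 — uniform load w=-13 kN/m over full span:
  θ_4 = -wx(x²-3Lx+3L²)/(6EI) = -(-13)·3·(3²-3·4·3+3·4²)/(6·100000) = 273/200000 rad
Superposition: θ = Σ θ_i = 4169/8000000 rad ≈ 0.000521 rad

θ(3) = 4169/8000000 rad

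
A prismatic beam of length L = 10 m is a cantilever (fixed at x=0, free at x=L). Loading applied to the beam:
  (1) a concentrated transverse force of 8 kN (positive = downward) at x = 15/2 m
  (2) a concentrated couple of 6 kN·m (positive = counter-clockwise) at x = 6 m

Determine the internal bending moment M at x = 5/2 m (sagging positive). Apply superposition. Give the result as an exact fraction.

M(5/2) = -34 kN·m

Load 1 — point force P=8 kN at a=15/2 m (b=L-a=5/2):
  M_1 = -P(a-x)  [x≤a] = -8·((15/2)-(5/2)) = -40 kN·m
Load 2 — applied couple M₀=6 kN·m at a=6 m (b=L-a=4):
  M_2 = M₀  [x≤a] = 6 = 6 kN·m
Superposition: M = Σ M_i = -34 kN·m ≈ -34.000000 kN·m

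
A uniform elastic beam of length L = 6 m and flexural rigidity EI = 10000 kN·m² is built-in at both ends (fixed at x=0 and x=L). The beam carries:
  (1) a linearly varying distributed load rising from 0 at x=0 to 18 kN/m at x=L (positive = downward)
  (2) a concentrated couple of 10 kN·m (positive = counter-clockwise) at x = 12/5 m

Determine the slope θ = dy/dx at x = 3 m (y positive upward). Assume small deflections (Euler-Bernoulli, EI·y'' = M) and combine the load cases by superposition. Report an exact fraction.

θ(3) = -33/400000 rad

Load 1 — triangular load w₀=18 kN/m (0→w₀ over full span):
  θ_1 = -w₀(2x(L-x)(L-2x)(x+2L)+x²(L-x)²)/(120LEI) = -18·(2·3·(6-3)·(6-2·3)·(3+2·6)+3²·(6-3)²)/(120·6·10000) = -81/400000 rad
Load 2 — applied couple M₀=10 kN·m at a=12/5 m (b=L-a=18/5):
  θ_2 = (R_Ax²/2 - M_Ax - M₀(x-a))/EI  [x>a] with R_A=12/5, M_A=6/5 = ((12/5)·3²/2 - (6/5)·3 - 10·(3-(12/5)))/10000 = 3/25000 rad
Superposition: θ = Σ θ_i = -33/400000 rad ≈ -0.000082 rad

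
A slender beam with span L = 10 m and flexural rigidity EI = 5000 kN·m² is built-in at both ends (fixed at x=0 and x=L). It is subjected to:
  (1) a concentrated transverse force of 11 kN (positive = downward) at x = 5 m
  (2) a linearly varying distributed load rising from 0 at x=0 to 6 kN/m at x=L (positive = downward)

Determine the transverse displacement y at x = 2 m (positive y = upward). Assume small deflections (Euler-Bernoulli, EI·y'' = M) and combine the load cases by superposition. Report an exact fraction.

y(2) = -7249/750000 m

Load 1 — point force P=11 kN at a=5 m (b=L-a=5):
  y_1 = -Pb²x²(3aL-(3a+b)x)/(6L³EI)  [x≤a] = -11·5²·2²·(3·5·10-(3·5+5)·2)/(6·10³·5000) = -121/30000 m
Load 2 — triangular load w₀=6 kN/m (0→w₀ over full span):
  y_2 = -w₀x²(L-x)²(x+2L)/(120LEI) = -6·2²·(10-2)²·(2+2·10)/(120·10·5000) = -88/15625 m
Superposition: y = Σ y_i = -7249/750000 m ≈ -0.009665 m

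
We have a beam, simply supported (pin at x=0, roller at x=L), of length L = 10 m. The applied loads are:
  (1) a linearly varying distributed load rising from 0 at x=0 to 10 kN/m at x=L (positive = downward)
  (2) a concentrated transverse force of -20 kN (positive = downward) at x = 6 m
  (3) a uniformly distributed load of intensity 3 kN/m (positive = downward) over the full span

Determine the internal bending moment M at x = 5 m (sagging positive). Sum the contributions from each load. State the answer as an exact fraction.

M(5) = 60 kN·m

Load 1 — triangular load w₀=10 kN/m (0→w₀ over full span):
  M_1 = w₀Lx/6 - w₀x³/(6L) = 10·10·5/6 - 10·5³/(6·10) = 125/2 kN·m
Load 2 — point force P=-20 kN at a=6 m (b=L-a=4):
  M_2 = Pbx/L  [x≤a] = (-20)·4·5/10 = -40 kN·m
Load 3 — uniform load w=3 kN/m over full span:
  M_3 = wx(L-x)/2 = 3·5·(10-5)/2 = 75/2 kN·m
Superposition: M = Σ M_i = 60 kN·m ≈ 60.000000 kN·m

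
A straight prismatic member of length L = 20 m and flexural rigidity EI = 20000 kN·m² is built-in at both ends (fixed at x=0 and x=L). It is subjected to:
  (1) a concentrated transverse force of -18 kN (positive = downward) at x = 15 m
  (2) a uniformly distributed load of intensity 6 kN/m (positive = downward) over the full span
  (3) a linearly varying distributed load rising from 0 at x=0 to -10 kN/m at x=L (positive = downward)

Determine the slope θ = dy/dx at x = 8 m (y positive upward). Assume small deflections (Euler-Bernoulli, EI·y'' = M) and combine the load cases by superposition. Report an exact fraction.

θ(8) = 9/4000 rad

Load 1 — point force P=-18 kN at a=15 m (b=L-a=5):
  θ_1 = -Pb²x(2aL-(3a+b)x)/(2L³EI)  [x≤a] = -(-18)·5²·8·(2·15·20-(3·15+5)·8)/(2·20³·20000) = 9/4000 rad
Load 2 — uniform load w=6 kN/m over full span:
  θ_2 = -wx(L-x)(L-2x)/(12EI) = -6·8·(20-8)·(20-2·8)/(12·20000) = -6/625 rad
Load 3 — triangular load w₀=-10 kN/m (0→w₀ over full span):
  θ_3 = -w₀(2x(L-x)(L-2x)(x+2L)+x²(L-x)²)/(120LEI) = -(-10)·(2·8·(20-8)·(20-2·8)·(8+2·20)+8²·(20-8)²)/(120·20·20000) = 6/625 rad
Superposition: θ = Σ θ_i = 9/4000 rad ≈ 0.002250 rad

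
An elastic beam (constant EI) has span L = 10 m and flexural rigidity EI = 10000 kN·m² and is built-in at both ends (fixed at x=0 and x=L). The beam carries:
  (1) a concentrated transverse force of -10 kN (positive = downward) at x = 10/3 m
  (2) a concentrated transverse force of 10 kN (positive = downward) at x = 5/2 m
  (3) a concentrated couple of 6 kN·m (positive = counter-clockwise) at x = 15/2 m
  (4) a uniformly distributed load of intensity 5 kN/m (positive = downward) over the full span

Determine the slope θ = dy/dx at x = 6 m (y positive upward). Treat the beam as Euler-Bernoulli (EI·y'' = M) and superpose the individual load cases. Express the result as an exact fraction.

θ(6) = 3287/1800000 rad

Load 1 — point force P=-10 kN at a=10/3 m (b=L-a=20/3):
  θ_1 = Pa²(L-x)(2bL-(3b+a)(L-x))/(2L³EI)  [x>a] = (-10)·(10/3)²·(10-6)·(2·(20/3)·10-(3·(20/3)+(10/3))·(10-6))/(2·10³·10000) = -1/1125 rad
Load 2 — point force P=10 kN at a=5/2 m (b=L-a=15/2):
  θ_2 = Pa²(L-x)(2bL-(3b+a)(L-x))/(2L³EI)  [x>a] = 10·(5/2)²·(10-6)·(2·(15/2)·10-(3·(15/2)+(5/2))·(10-6))/(2·10³·10000) = 1/1600 rad
Load 3 — applied couple M₀=6 kN·m at a=15/2 m (b=L-a=5/2):
  θ_3 = (R_Ax²/2 - M_Ax)/EI  [x≤a] with R_A=27/40, M_A=15/8 = ((27/40)·6²/2 - (15/8)·6)/10000 = 9/100000 rad
Load 4 — uniform load w=5 kN/m over full span:
  θ_4 = -wx(L-x)(L-2x)/(12EI) = -5·6·(10-6)·(10-2·6)/(12·10000) = 1/500 rad
Superposition: θ = Σ θ_i = 3287/1800000 rad ≈ 0.001826 rad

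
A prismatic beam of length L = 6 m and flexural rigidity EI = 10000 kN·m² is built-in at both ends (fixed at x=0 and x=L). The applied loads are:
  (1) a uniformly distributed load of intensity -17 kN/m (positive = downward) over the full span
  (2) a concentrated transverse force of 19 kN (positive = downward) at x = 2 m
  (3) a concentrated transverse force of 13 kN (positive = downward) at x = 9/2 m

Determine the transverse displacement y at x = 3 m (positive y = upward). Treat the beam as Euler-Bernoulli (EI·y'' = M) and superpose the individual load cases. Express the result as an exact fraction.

y(3) = 1643/480000 m

Load 1 — uniform load w=-17 kN/m over full span:
  y_1 = -wx²(L-x)²/(24EI) = -(-17)·3²·(6-3)²/(24·10000) = 459/80000 m
Load 2 — point force P=19 kN at a=2 m (b=L-a=4):
  y_2 = -Pa²(L-x)²(3bL-(3b+a)(L-x))/(6L³EI)  [x>a] = -19·2²·(6-3)²·(3·4·6-(3·4+2)·(6-3))/(6·6³·10000) = -19/12000 m
Load 3 — point force P=13 kN at a=9/2 m (b=L-a=3/2):
  y_3 = -Pb²x²(3aL-(3a+b)x)/(6L³EI)  [x≤a] = -13·(3/2)²·3²·(3·(9/2)·6-(3·(9/2)+(3/2))·3)/(6·6³·10000) = -117/160000 m
Superposition: y = Σ y_i = 1643/480000 m ≈ 0.003423 m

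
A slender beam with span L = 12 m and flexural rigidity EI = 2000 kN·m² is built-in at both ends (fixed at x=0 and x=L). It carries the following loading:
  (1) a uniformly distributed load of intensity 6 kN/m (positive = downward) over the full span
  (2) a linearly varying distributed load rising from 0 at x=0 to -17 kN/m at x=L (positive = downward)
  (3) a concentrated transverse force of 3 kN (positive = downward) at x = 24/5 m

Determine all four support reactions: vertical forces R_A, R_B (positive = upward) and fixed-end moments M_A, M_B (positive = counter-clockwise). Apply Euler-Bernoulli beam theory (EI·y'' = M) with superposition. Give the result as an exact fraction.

R_A = 918/125 kN, M_A = -552/125 kN·m, R_B = -4293/125 kN, M_B = 5868/125 kN·m

Load 1 — uniform load w=6 kN/m over full span:
  R_A = wL/2 = 6·12/2 = 36 kN
  M_A = wL²/12 = 6·12²/12 = 72 kN·m
  R_B = wL/2 = 6·12/2 = 36 kN
  M_B = -wL²/12 = -6·12²/12 = -72 kN·m
Load 2 — triangular load w₀=-17 kN/m (0→w₀ over full span):
  R_A = 3w₀L/20 = 3·(-17)·12/20 = -153/5 kN
  M_A = w₀L²/30 = (-17)·12²/30 = -408/5 kN·m
  R_B = 7w₀L/20 = 7·(-17)·12/20 = -357/5 kN
  M_B = -w₀L²/20 = -(-17)·12²/20 = 612/5 kN·m
Load 3 — point force P=3 kN at a=24/5 m (b=L-a=36/5):
  R_A = Pb²(3a+b)/L³ = 3·(36/5)²·(3·(24/5)+(36/5))/12³ = 243/125 kN
  M_A = Pab²/L² = 3·(24/5)·(36/5)²/12² = 648/125 kN·m
  R_B = Pa²(a+3b)/L³ = 3·(24/5)²·((24/5)+3·(36/5))/12³ = 132/125 kN
  M_B = -Pa²b/L² = -3·(24/5)²·(36/5)/12² = -432/125 kN·m
Superposition: R_A = 918/125 kN, M_A = -552/125 kN·m, R_B = -4293/125 kN, M_B = 5868/125 kN·m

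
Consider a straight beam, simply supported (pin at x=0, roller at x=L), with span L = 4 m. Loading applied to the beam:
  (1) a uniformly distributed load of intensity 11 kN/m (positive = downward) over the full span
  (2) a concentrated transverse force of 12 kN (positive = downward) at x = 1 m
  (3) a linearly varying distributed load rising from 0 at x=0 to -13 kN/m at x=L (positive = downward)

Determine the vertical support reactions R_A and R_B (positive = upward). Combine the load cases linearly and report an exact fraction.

R_A = 67/3 kN, R_B = 23/3 kN

Load 1 — uniform load w=11 kN/m over full span:
  R_A = wL/2 = 11·4/2 = 22 kN
  R_B = wL/2 = 11·4/2 = 22 kN
Load 2 — point force P=12 kN at a=1 m (b=L-a=3):
  R_A = Pb/L = 12·3/4 = 9 kN
  R_B = Pa/L = 12·1/4 = 3 kN
Load 3 — triangular load w₀=-13 kN/m (0→w₀ over full span):
  R_A = w₀L/6 = (-13)·4/6 = -26/3 kN
  R_B = w₀L/3 = (-13)·4/3 = -52/3 kN
Superposition: R_A = 67/3 kN, R_B = 23/3 kN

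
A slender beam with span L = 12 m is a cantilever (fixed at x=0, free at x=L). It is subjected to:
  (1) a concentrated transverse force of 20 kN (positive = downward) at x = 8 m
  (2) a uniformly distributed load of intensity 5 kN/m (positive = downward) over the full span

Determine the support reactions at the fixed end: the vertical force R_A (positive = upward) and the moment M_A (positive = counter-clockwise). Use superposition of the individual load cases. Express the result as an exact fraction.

R_A = 80 kN, M_A = 520 kN·m

Load 1 — point force P=20 kN at a=8 m (b=L-a=4):
  R_A = P = 20 kN
  M_A = Pa = 20·8 = 160 kN·m
Load 2 — uniform load w=5 kN/m over full span:
  R_A = wL = 5·12 = 60 kN
  M_A = wL²/2 = 5·12²/2 = 360 kN·m
Superposition: R_A = 80 kN, M_A = 520 kN·m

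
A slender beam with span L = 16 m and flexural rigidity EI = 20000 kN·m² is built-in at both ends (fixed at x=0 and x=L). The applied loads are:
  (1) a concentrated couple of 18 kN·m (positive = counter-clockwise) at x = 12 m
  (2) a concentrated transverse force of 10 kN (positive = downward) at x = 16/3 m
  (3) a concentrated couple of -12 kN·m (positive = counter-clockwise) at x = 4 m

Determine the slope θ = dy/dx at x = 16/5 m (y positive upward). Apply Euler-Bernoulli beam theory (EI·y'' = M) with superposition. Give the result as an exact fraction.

Load 1 — applied couple M₀=18 kN·m at a=12 m (b=L-a=4):
  θ_1 = (R_Ax²/2 - M_Ax)/EI  [x≤a] with R_A=81/64, M_A=45/8 = ((81/64)·(16/5)²/2 - (45/8)·(16/5))/20000 = -9/15625 rad
Load 2 — point force P=10 kN at a=16/3 m (b=L-a=32/3):
  θ_2 = -Pb²x(2aL-(3a+b)x)/(2L³EI)  [x≤a] = -10·(32/3)²·(16/5)·(2·(16/3)·16-(3·(16/3)+(32/3))·(16/5))/(2·16³·20000) = -32/16875 rad
Load 3 — applied couple M₀=-12 kN·m at a=4 m (b=L-a=12):
  θ_3 = (R_Ax²/2 - M_Ax)/EI  [x≤a] with R_A=-27/32, M_A=9/4 = ((-27/32)·(16/5)²/2 - (9/4)·(16/5))/20000 = -9/15625 rad
Superposition: θ = Σ θ_i = -1286/421875 rad ≈ -0.003048 rad

θ(16/5) = -1286/421875 rad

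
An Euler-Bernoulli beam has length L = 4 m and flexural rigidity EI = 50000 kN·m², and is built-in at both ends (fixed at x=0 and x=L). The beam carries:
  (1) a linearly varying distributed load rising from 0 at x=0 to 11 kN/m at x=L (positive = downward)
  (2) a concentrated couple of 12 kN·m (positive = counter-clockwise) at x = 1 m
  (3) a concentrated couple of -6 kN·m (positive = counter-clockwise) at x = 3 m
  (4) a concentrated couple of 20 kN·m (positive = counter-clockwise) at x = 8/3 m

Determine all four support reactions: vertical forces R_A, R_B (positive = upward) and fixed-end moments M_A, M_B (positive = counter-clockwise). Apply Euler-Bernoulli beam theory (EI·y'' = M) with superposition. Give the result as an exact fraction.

Load 1 — triangular load w₀=11 kN/m (0→w₀ over full span):
  R_A = 3w₀L/20 = 3·11·4/20 = 33/5 kN
  M_A = w₀L²/30 = 11·4²/30 = 88/15 kN·m
  R_B = 7w₀L/20 = 7·11·4/20 = 77/5 kN
  M_B = -w₀L²/20 = -11·4²/20 = -44/5 kN·m
Load 2 — applied couple M₀=12 kN·m at a=1 m (b=L-a=3):
  R_A = 6M₀ab/L³ = 6·12·1·3/4³ = 27/8 kN
  M_A = M₀b(2a-b)/L² = 12·3·(2·1-3)/4² = -9/4 kN·m
  R_B = -6M₀ab/L³ = -6·12·1·3/4³ = -27/8 kN
  M_B = M₀a(2b-a)/L² = 12·1·(2·3-1)/4² = 15/4 kN·m
Load 3 — applied couple M₀=-6 kN·m at a=3 m (b=L-a=1):
  R_A = 6M₀ab/L³ = 6·(-6)·3·1/4³ = -27/16 kN
  M_A = M₀b(2a-b)/L² = (-6)·1·(2·3-1)/4² = -15/8 kN·m
  R_B = -6M₀ab/L³ = -6·(-6)·3·1/4³ = 27/16 kN
  M_B = M₀a(2b-a)/L² = (-6)·3·(2·1-3)/4² = 9/8 kN·m
Load 4 — applied couple M₀=20 kN·m at a=8/3 m (b=L-a=4/3):
  R_A = 6M₀ab/L³ = 6·20·(8/3)·(4/3)/4³ = 20/3 kN
  M_A = M₀b(2a-b)/L² = 20·(4/3)·(2·(8/3)-(4/3))/4² = 20/3 kN·m
  R_B = -6M₀ab/L³ = -6·20·(8/3)·(4/3)/4³ = -20/3 kN
  M_B = M₀a(2b-a)/L² = 20·(8/3)·(2·(4/3)-(8/3))/4² = 0 kN·m
Superposition: R_A = 3589/240 kN, M_A = 1009/120 kN·m, R_B = 1691/240 kN, M_B = -157/40 kN·m

R_A = 3589/240 kN, M_A = 1009/120 kN·m, R_B = 1691/240 kN, M_B = -157/40 kN·m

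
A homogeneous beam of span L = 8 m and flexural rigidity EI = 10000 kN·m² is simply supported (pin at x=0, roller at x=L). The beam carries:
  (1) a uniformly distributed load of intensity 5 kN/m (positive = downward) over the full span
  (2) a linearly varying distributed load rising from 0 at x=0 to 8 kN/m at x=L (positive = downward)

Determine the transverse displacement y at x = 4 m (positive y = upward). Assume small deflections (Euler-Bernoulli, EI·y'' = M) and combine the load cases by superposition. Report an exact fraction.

Load 1 — uniform load w=5 kN/m over full span:
  y_1 = -wx(L³-2Lx²+x³)/(24EI) = -5·4·(8³-2·8·4²+4³)/(24·10000) = -2/75 m
Load 2 — triangular load w₀=8 kN/m (0→w₀ over full span):
  y_2 = -w₀x(7L⁴-10L²x²+3x⁴)/(360LEI) = -8·4·(7·8⁴-10·8²·4²+3·4⁴)/(360·8·10000) = -8/375 m
Superposition: y = Σ y_i = -6/125 m ≈ -0.048000 m

y(4) = -6/125 m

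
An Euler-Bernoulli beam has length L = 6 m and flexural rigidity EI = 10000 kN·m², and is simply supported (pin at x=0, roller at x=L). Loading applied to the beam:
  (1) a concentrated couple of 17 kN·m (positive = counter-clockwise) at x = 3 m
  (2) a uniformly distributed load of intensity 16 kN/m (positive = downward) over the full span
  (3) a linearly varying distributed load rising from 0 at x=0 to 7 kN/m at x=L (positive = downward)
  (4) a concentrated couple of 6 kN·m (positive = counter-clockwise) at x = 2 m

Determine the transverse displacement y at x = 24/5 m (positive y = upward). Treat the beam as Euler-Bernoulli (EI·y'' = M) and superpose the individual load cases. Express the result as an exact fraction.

y(24/5) = -5888469/312500000 m

Load 1 — applied couple M₀=17 kN·m at a=3 m (b=L-a=3):
  y_1 = (M₀x³/(6L)-M₀(x-a)²/2+C₁x)/EI  [x>a] with C₁=M₀(3b²-L²)/(6L)=-17/4 = (17·(24/5)³/(6·6)-17·((24/5)-3)²/2+(-17/4)·(24/5))/10000 = 1071/2500000 m
Load 2 — uniform load w=16 kN/m over full span:
  y_2 = -wx(L³-2Lx²+x³)/(24EI) = -16·(24/5)·(6³-2·6·(24/5)²+(24/5)³)/(24·10000) = -6264/390625 m
Load 3 — triangular load w₀=7 kN/m (0→w₀ over full span):
  y_3 = -w₀x(7L⁴-10L²x²+3x⁴)/(360LEI) = -7·(24/5)·(7·6⁴-10·6²·(24/5)²+3·(24/5)⁴)/(360·6·10000) = -72009/19531250 m
Load 4 — applied couple M₀=6 kN·m at a=2 m (b=L-a=4):
  y_4 = (M₀x³/(6L)-M₀(x-a)²/2+C₁x)/EI  [x>a] with C₁=M₀(3b²-L²)/(6L)=2 = (6·(24/5)³/(6·6)-6·((24/5)-2)²/2+2·(24/5))/10000 = 141/312500 m
Superposition: y = Σ y_i = -5888469/312500000 m ≈ -0.018843 m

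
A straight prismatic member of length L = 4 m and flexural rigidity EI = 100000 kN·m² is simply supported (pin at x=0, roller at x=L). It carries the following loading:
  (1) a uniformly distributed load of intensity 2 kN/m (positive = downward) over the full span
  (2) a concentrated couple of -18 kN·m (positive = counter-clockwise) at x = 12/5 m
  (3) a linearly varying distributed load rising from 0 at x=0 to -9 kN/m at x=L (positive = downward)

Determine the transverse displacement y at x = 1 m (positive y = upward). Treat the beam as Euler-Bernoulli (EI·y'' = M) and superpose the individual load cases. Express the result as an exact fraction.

Load 1 — uniform load w=2 kN/m over full span:
  y_1 = -wx(L³-2Lx²+x³)/(24EI) = -2·1·(4³-2·4·1²+1³)/(24·100000) = -19/400000 m
Load 2 — applied couple M₀=-18 kN·m at a=12/5 m (b=L-a=8/5):
  y_2 = (M₀x³/(6L)+C₁x)/EI  [x≤a] with C₁=M₀(3b²-L²)/(6L)=156/25 = ((-18)·1³/(6·4)+(156/25)·1)/100000 = 549/10000000 m
Load 3 — triangular load w₀=-9 kN/m (0→w₀ over full span):
  y_3 = -w₀x(7L⁴-10L²x²+3x⁴)/(360LEI) = -(-9)·1·(7·4⁴-10·4²·1²+3·1⁴)/(360·4·100000) = 327/3200000 m
Superposition: y = Σ y_i = 8767/80000000 m ≈ 0.000110 m

y(1) = 8767/80000000 m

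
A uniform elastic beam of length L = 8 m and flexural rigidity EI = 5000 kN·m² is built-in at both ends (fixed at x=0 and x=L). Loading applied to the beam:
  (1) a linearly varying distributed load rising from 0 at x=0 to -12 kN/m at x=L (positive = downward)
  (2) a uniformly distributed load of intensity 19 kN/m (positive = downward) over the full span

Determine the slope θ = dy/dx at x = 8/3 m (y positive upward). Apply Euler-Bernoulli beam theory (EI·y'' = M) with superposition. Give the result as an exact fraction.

θ(8/3) = -224/28125 rad

Load 1 — triangular load w₀=-12 kN/m (0→w₀ over full span):
  θ_1 = -w₀(2x(L-x)(L-2x)(x+2L)+x²(L-x)²)/(120LEI) = -(-12)·(2·(8/3)·(8-(8/3))·(8-2·(8/3))·((8/3)+2·8)+(8/3)²·(8-(8/3))²)/(120·8·5000) = 1024/253125 rad
Load 2 — uniform load w=19 kN/m over full span:
  θ_2 = -wx(L-x)(L-2x)/(12EI) = -19·(8/3)·(8-(8/3))·(8-2·(8/3))/(12·5000) = -608/50625 rad
Superposition: θ = Σ θ_i = -224/28125 rad ≈ -0.007964 rad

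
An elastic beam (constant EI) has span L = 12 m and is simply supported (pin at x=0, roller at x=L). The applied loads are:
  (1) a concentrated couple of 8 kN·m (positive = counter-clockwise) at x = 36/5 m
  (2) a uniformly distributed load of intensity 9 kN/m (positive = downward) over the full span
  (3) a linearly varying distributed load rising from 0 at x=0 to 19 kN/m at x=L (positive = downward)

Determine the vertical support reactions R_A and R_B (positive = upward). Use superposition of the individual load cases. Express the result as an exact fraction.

Load 1 — applied couple M₀=8 kN·m at a=36/5 m (b=L-a=24/5):
  R_A = M₀/L = 8/12 = 2/3 kN
  R_B = -M₀/L = -8/12 = -2/3 kN
Load 2 — uniform load w=9 kN/m over full span:
  R_A = wL/2 = 9·12/2 = 54 kN
  R_B = wL/2 = 9·12/2 = 54 kN
Load 3 — triangular load w₀=19 kN/m (0→w₀ over full span):
  R_A = w₀L/6 = 19·12/6 = 38 kN
  R_B = w₀L/3 = 19·12/3 = 76 kN
Superposition: R_A = 278/3 kN, R_B = 388/3 kN

R_A = 278/3 kN, R_B = 388/3 kN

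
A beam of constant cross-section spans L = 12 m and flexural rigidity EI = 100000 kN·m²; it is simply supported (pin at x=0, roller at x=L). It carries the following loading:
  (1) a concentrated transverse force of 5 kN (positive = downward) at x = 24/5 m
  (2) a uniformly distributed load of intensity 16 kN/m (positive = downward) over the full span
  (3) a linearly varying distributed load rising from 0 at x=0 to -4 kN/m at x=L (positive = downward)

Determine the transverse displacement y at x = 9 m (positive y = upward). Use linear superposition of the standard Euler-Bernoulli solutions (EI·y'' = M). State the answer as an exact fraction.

Load 1 — point force P=5 kN at a=24/5 m (b=L-a=36/5):
  y_1 = -Pa(L-x)(2Lx-a²-x²)/(6LEI)  [x>a] = -5·(24/5)·(12-9)·(2·12·9-(24/5)²-9²)/(6·12·100000) = -2799/2500000 m
Load 2 — uniform load w=16 kN/m over full span:
  y_2 = -wx(L³-2Lx²+x³)/(24EI) = -16·9·(12³-2·12·9²+9³)/(24·100000) = -1539/50000 m
Load 3 — triangular load w₀=-4 kN/m (0→w₀ over full span):
  y_3 = -w₀x(7L⁴-10L²x²+3x⁴)/(360LEI) = -(-4)·9·(7·12⁴-10·12²·9²+3·9⁴)/(360·12·100000) = 3213/800000 m
Superposition: y = Σ y_i = -557667/20000000 m ≈ -0.027883 m

y(9) = -557667/20000000 m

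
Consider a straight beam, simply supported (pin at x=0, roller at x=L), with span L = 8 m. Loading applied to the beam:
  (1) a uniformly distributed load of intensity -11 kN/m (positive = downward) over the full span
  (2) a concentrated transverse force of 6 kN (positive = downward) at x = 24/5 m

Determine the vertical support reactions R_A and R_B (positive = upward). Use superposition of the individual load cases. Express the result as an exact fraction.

R_A = -208/5 kN, R_B = -202/5 kN

Load 1 — uniform load w=-11 kN/m over full span:
  R_A = wL/2 = (-11)·8/2 = -44 kN
  R_B = wL/2 = (-11)·8/2 = -44 kN
Load 2 — point force P=6 kN at a=24/5 m (b=L-a=16/5):
  R_A = Pb/L = 6·(16/5)/8 = 12/5 kN
  R_B = Pa/L = 6·(24/5)/8 = 18/5 kN
Superposition: R_A = -208/5 kN, R_B = -202/5 kN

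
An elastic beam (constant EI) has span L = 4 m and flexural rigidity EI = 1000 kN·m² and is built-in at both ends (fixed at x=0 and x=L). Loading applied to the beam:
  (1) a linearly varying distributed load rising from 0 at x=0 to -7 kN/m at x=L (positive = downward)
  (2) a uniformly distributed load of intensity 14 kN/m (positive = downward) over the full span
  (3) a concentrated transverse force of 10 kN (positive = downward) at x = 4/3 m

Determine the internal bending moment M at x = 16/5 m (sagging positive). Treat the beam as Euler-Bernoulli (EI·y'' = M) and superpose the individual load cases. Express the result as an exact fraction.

M(16/5) = -2008/1125 kN·m

Load 1 — triangular load w₀=-7 kN/m (0→w₀ over full span):
  M_1 = 3w₀Lx/20 - w₀L²/30 - w₀x³/(6L) = 3·(-7)·4·(16/5)/20 - (-7)·4²/30 - (-7)·(16/5)³/(6·4) = -56/375 kN·m
Load 2 — uniform load w=14 kN/m over full span:
  M_2 = wLx/2 - wL²/12 - wx²/2 = 14·4·(16/5)/2 - 14·4²/12 - 14·(16/5)²/2 = -56/75 kN·m
Load 3 — point force P=10 kN at a=4/3 m (b=L-a=8/3):
  M_3 = Pa²(a+3b)(L-x)/L³ - Pa²b/L²  [x>a] = 10·(4/3)²·((4/3)+3·(8/3))·(4-(16/5))/4³ - 10·(4/3)²·(8/3)/4² = -8/9 kN·m
Superposition: M = Σ M_i = -2008/1125 kN·m ≈ -1.784889 kN·m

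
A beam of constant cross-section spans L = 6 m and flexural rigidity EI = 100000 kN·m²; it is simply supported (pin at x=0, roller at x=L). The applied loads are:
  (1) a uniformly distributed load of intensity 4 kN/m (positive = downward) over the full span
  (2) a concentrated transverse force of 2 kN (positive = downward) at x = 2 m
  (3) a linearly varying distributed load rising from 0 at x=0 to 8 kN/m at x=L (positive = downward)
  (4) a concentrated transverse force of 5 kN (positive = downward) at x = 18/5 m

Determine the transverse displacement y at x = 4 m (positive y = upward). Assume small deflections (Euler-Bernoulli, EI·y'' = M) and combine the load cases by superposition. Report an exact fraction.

y(4) = -2707/1875000 m

Load 1 — uniform load w=4 kN/m over full span:
  y_1 = -wx(L³-2Lx²+x³)/(24EI) = -4·4·(6³-2·6·4²+4³)/(24·100000) = -11/18750 m
Load 2 — point force P=2 kN at a=2 m (b=L-a=4):
  y_2 = -Pa(L-x)(2Lx-a²-x²)/(6LEI)  [x>a] = -2·2·(6-4)·(2·6·4-2²-4²)/(6·6·100000) = -7/112500 m
Load 3 — triangular load w₀=8 kN/m (0→w₀ over full span):
  y_3 = -w₀x(7L⁴-10L²x²+3x⁴)/(360LEI) = -8·4·(7·6⁴-10·6²·4²+3·4⁴)/(360·6·100000) = -17/28125 m
Load 4 — point force P=5 kN at a=18/5 m (b=L-a=12/5):
  y_4 = -Pa(L-x)(2Lx-a²-x²)/(6LEI)  [x>a] = -5·(18/5)·(6-4)·(2·6·4-(18/5)²-4²)/(6·6·100000) = -119/625000 m
Superposition: y = Σ y_i = -2707/1875000 m ≈ -0.001444 m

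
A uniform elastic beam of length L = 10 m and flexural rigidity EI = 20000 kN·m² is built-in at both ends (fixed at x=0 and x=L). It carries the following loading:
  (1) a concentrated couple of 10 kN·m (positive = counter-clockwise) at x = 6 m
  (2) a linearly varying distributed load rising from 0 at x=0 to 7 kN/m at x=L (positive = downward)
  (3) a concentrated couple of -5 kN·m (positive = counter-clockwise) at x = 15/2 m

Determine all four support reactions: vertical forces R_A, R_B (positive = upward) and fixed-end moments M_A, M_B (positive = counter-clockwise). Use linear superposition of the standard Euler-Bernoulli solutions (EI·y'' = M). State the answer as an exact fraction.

R_A = 4551/400 kN, M_A = 5993/240 kN·m, R_B = 9449/400 kN, M_B = -2629/80 kN·m

Load 1 — applied couple M₀=10 kN·m at a=6 m (b=L-a=4):
  R_A = 6M₀ab/L³ = 6·10·6·4/10³ = 36/25 kN
  M_A = M₀b(2a-b)/L² = 10·4·(2·6-4)/10² = 16/5 kN·m
  R_B = -6M₀ab/L³ = -6·10·6·4/10³ = -36/25 kN
  M_B = M₀a(2b-a)/L² = 10·6·(2·4-6)/10² = 6/5 kN·m
Load 2 — triangular load w₀=7 kN/m (0→w₀ over full span):
  R_A = 3w₀L/20 = 3·7·10/20 = 21/2 kN
  M_A = w₀L²/30 = 7·10²/30 = 70/3 kN·m
  R_B = 7w₀L/20 = 7·7·10/20 = 49/2 kN
  M_B = -w₀L²/20 = -7·10²/20 = -35 kN·m
Load 3 — applied couple M₀=-5 kN·m at a=15/2 m (b=L-a=5/2):
  R_A = 6M₀ab/L³ = 6·(-5)·(15/2)·(5/2)/10³ = -9/16 kN
  M_A = M₀b(2a-b)/L² = (-5)·(5/2)·(2·(15/2)-(5/2))/10² = -25/16 kN·m
  R_B = -6M₀ab/L³ = -6·(-5)·(15/2)·(5/2)/10³ = 9/16 kN
  M_B = M₀a(2b-a)/L² = (-5)·(15/2)·(2·(5/2)-(15/2))/10² = 15/16 kN·m
Superposition: R_A = 4551/400 kN, M_A = 5993/240 kN·m, R_B = 9449/400 kN, M_B = -2629/80 kN·m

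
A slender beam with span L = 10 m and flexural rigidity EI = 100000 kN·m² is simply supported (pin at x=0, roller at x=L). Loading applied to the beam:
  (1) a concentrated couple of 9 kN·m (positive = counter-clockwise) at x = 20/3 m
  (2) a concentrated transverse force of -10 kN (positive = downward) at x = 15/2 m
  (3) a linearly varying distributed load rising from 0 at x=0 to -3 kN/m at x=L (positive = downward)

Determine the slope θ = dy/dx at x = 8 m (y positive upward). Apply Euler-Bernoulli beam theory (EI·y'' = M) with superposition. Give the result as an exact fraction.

θ(8) = -4001/4800000 rad

Load 1 — applied couple M₀=9 kN·m at a=20/3 m (b=L-a=10/3):
  θ_1 = (M₀x²/(2L)-M₀(x-a)+C₁)/EI  [x>a] with C₁=M₀(3b²-L²)/(6L)=-10 = (9·8²/(2·10)-9·(8-(20/3))+(-10))/100000 = 17/250000 rad
Load 2 — point force P=-10 kN at a=15/2 m (b=L-a=5/2):
  θ_2 = -Pa(2L²-6Lx+3x²+a²)/(6LEI)  [x>a] = -(-10)·(15/2)·(2·10²-6·10·8+3·8²+(15/2)²)/(6·10·100000) = -127/320000 rad
Load 3 — triangular load w₀=-3 kN/m (0→w₀ over full span):
  θ_3 = -w₀(7L⁴-30L²x²+15x⁴)/(360LEI) = -(-3)·(7·10⁴-30·10²·8²+15·8⁴)/(360·10·100000) = -757/1500000 rad
Superposition: θ = Σ θ_i = -4001/4800000 rad ≈ -0.000834 rad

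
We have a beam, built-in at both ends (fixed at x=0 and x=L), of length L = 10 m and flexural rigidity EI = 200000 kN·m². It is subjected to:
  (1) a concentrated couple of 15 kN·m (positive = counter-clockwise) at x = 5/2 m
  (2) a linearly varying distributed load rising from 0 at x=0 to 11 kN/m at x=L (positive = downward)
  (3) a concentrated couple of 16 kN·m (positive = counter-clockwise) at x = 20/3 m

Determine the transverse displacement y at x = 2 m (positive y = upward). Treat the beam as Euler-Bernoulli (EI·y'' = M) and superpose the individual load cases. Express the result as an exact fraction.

Load 1 — applied couple M₀=15 kN·m at a=5/2 m (b=L-a=15/2):
  y_1 = (R_Ax³/6 - M_Ax²/2)/EI  [x≤a] with R_A=27/16, M_A=-45/16 = ((27/16)·2³/6 - (-45/16)·2²/2)/200000 = 63/1600000 m
Load 2 — triangular load w₀=11 kN/m (0→w₀ over full span):
  y_2 = -w₀x²(L-x)²(x+2L)/(120LEI) = -11·2²·(10-2)²·(2+2·10)/(120·10·200000) = -121/468750 m
Load 3 — applied couple M₀=16 kN·m at a=20/3 m (b=L-a=10/3):
  y_3 = (R_Ax³/6 - M_Ax²/2)/EI  [x≤a] with R_A=32/15, M_A=16/3 = ((32/15)·2³/6 - (16/3)·2²/2)/200000 = -11/281250 m
Superposition: y = Σ y_i = -92833/360000000 m ≈ -0.000258 m

y(2) = -92833/360000000 m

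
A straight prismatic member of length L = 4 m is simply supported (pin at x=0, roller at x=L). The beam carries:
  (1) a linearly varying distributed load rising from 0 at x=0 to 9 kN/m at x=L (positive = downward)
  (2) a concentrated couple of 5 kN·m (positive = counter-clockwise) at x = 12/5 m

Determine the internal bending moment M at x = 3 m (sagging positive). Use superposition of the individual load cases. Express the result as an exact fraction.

M(3) = 53/8 kN·m

Load 1 — triangular load w₀=9 kN/m (0→w₀ over full span):
  M_1 = w₀Lx/6 - w₀x³/(6L) = 9·4·3/6 - 9·3³/(6·4) = 63/8 kN·m
Load 2 — applied couple M₀=5 kN·m at a=12/5 m (b=L-a=8/5):
  M_2 = M₀x/L - M₀  [x>a] = 5·3/4 - 5 = -5/4 kN·m
Superposition: M = Σ M_i = 53/8 kN·m ≈ 6.625000 kN·m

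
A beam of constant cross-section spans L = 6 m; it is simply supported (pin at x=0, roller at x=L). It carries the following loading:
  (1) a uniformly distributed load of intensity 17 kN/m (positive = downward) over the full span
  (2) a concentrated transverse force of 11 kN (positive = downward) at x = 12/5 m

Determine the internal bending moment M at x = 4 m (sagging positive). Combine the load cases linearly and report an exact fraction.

M(4) = 384/5 kN·m

Load 1 — uniform load w=17 kN/m over full span:
  M_1 = wx(L-x)/2 = 17·4·(6-4)/2 = 68 kN·m
Load 2 — point force P=11 kN at a=12/5 m (b=L-a=18/5):
  M_2 = Pa(L-x)/L  [x>a] = 11·(12/5)·(6-4)/6 = 44/5 kN·m
Superposition: M = Σ M_i = 384/5 kN·m ≈ 76.800000 kN·m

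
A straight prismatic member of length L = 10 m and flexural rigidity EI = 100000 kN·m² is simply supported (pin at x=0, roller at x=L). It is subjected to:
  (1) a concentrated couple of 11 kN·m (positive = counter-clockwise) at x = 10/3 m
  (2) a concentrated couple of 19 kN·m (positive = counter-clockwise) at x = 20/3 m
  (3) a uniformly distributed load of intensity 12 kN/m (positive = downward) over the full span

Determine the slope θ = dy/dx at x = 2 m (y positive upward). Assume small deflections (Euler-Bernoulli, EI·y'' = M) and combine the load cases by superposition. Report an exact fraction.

θ(2) = -81/20000 rad

Load 1 — applied couple M₀=11 kN·m at a=10/3 m (b=L-a=20/3):
  θ_1 = (M₀x²/(2L)+C₁)/EI  [x≤a] with C₁=M₀(3b²-L²)/(6L)=55/9 = (11·2²/(2·10)+(55/9))/100000 = 187/2250000 rad
Load 2 — applied couple M₀=19 kN·m at a=20/3 m (b=L-a=10/3):
  θ_2 = (M₀x²/(2L)+C₁)/EI  [x≤a] with C₁=M₀(3b²-L²)/(6L)=-190/9 = (19·2²/(2·10)+(-190/9))/100000 = -779/4500000 rad
Load 3 — uniform load w=12 kN/m over full span:
  θ_3 = -w(L³-6Lx²+4x³)/(24EI) = -12·(10³-6·10·2²+4·2³)/(24·100000) = -99/25000 rad
Superposition: θ = Σ θ_i = -81/20000 rad ≈ -0.004050 rad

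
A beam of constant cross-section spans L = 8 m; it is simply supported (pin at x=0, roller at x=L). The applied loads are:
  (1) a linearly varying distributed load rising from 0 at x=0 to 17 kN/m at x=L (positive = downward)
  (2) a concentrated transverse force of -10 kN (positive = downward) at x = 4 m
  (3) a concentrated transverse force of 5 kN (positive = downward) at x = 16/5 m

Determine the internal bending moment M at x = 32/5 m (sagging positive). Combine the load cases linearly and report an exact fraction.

Load 1 — triangular load w₀=17 kN/m (0→w₀ over full span):
  M_1 = w₀Lx/6 - w₀x³/(6L) = 17·8·(32/5)/6 - 17·(32/5)³/(6·8) = 6528/125 kN·m
Load 2 — point force P=-10 kN at a=4 m (b=L-a=4):
  M_2 = Pa(L-x)/L  [x>a] = (-10)·4·(8-(32/5))/8 = -8 kN·m
Load 3 — point force P=5 kN at a=16/5 m (b=L-a=24/5):
  M_3 = Pa(L-x)/L  [x>a] = 5·(16/5)·(8-(32/5))/8 = 16/5 kN·m
Superposition: M = Σ M_i = 5928/125 kN·m ≈ 47.424000 kN·m

M(32/5) = 5928/125 kN·m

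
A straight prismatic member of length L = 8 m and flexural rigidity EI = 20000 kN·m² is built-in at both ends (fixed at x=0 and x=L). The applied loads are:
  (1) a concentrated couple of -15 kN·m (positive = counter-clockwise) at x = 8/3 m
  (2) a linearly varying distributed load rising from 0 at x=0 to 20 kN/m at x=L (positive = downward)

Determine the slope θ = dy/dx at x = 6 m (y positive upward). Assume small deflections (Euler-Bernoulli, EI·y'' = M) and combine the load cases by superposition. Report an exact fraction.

θ(6) = 23/10000 rad

Load 1 — applied couple M₀=-15 kN·m at a=8/3 m (b=L-a=16/3):
  θ_1 = (R_Ax²/2 - M_Ax - M₀(x-a))/EI  [x>a] with R_A=-5/2, M_A=0 = ((-5/2)·6²/2 - 0·6 - (-15)·(6-(8/3)))/20000 = 1/4000 rad
Load 2 — triangular load w₀=20 kN/m (0→w₀ over full span):
  θ_2 = -w₀(2x(L-x)(L-2x)(x+2L)+x²(L-x)²)/(120LEI) = -20·(2·6·(8-6)·(8-2·6)·(6+2·8)+6²·(8-6)²)/(120·8·20000) = 41/20000 rad
Superposition: θ = Σ θ_i = 23/10000 rad ≈ 0.002300 rad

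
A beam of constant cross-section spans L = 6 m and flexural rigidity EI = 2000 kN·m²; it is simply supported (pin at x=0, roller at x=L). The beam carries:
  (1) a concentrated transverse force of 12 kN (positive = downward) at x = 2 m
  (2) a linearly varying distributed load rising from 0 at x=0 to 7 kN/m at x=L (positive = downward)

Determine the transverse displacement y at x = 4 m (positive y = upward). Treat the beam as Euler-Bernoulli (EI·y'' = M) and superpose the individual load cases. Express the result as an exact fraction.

Load 1 — point force P=12 kN at a=2 m (b=L-a=4):
  y_1 = -Pa(L-x)(2Lx-a²-x²)/(6LEI)  [x>a] = -12·2·(6-4)·(2·6·4-2²-4²)/(6·6·2000) = -7/375 m
Load 2 — triangular load w₀=7 kN/m (0→w₀ over full span):
  y_2 = -w₀x(7L⁴-10L²x²+3x⁴)/(360LEI) = -7·4·(7·6⁴-10·6²·4²+3·4⁴)/(360·6·2000) = -119/4500 m
Superposition: y = Σ y_i = -203/4500 m ≈ -0.045111 m

y(4) = -203/4500 m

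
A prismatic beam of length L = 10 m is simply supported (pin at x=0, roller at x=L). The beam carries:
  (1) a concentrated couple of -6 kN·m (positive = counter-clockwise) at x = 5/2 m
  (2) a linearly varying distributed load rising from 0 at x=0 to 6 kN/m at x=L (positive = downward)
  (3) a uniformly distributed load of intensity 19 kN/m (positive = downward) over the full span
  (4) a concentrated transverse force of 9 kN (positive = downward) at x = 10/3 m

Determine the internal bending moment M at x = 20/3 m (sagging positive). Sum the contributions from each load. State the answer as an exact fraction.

M(20/3) = 7024/27 kN·m

Load 1 — applied couple M₀=-6 kN·m at a=5/2 m (b=L-a=15/2):
  M_1 = M₀x/L - M₀  [x>a] = (-6)·(20/3)/10 - (-6) = 2 kN·m
Load 2 — triangular load w₀=6 kN/m (0→w₀ over full span):
  M_2 = w₀Lx/6 - w₀x³/(6L) = 6·10·(20/3)/6 - 6·(20/3)³/(6·10) = 1000/27 kN·m
Load 3 — uniform load w=19 kN/m over full span:
  M_3 = wx(L-x)/2 = 19·(20/3)·(10-(20/3))/2 = 1900/9 kN·m
Load 4 — point force P=9 kN at a=10/3 m (b=L-a=20/3):
  M_4 = Pa(L-x)/L  [x>a] = 9·(10/3)·(10-(20/3))/10 = 10 kN·m
Superposition: M = Σ M_i = 7024/27 kN·m ≈ 260.148148 kN·m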